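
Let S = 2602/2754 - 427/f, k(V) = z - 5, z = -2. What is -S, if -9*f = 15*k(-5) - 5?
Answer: 5148701/151470 ≈ 33.992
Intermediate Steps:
k(V) = -7 (k(V) = -2 - 5 = -7)
f = 110/9 (f = -(15*(-7) - 5)/9 = -(-105 - 5)/9 = -⅑*(-110) = 110/9 ≈ 12.222)
S = -5148701/151470 (S = 2602/2754 - 427/110/9 = 2602*(1/2754) - 427*9/110 = 1301/1377 - 3843/110 = -5148701/151470 ≈ -33.992)
-S = -1*(-5148701/151470) = 5148701/151470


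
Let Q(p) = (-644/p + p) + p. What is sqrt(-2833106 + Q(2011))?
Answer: 2*I*sqrt(2860289827562)/2011 ≈ 1682.0*I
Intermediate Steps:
Q(p) = -644/p + 2*p (Q(p) = (p - 644/p) + p = -644/p + 2*p)
sqrt(-2833106 + Q(2011)) = sqrt(-2833106 + (-644/2011 + 2*2011)) = sqrt(-2833106 + (-644*1/2011 + 4022)) = sqrt(-2833106 + (-644/2011 + 4022)) = sqrt(-2833106 + 8087598/2011) = sqrt(-5689288568/2011) = 2*I*sqrt(2860289827562)/2011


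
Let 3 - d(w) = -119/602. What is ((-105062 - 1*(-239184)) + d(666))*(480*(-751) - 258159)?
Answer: -7135856722113/86 ≈ -8.2975e+10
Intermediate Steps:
d(w) = 275/86 (d(w) = 3 - (-119)/602 = 3 - 1*(-17/86) = 3 + 17/86 = 275/86)
((-105062 - 1*(-239184)) + d(666))*(480*(-751) - 258159) = ((-105062 - 1*(-239184)) + 275/86)*(480*(-751) - 258159) = ((-105062 + 239184) + 275/86)*(-360480 - 258159) = (134122 + 275/86)*(-618639) = (11534767/86)*(-618639) = -7135856722113/86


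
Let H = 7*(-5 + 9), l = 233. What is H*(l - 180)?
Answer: 1484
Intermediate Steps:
H = 28 (H = 7*4 = 28)
H*(l - 180) = 28*(233 - 180) = 28*53 = 1484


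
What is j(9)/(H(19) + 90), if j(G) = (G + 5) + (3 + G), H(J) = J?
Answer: 26/109 ≈ 0.23853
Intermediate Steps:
j(G) = 8 + 2*G (j(G) = (5 + G) + (3 + G) = 8 + 2*G)
j(9)/(H(19) + 90) = (8 + 2*9)/(19 + 90) = (8 + 18)/109 = (1/109)*26 = 26/109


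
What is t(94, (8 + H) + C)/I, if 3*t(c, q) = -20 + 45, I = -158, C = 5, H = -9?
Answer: -25/474 ≈ -0.052743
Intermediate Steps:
t(c, q) = 25/3 (t(c, q) = (-20 + 45)/3 = (⅓)*25 = 25/3)
t(94, (8 + H) + C)/I = (25/3)/(-158) = (25/3)*(-1/158) = -25/474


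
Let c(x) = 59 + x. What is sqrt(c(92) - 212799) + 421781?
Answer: 421781 + 2*I*sqrt(53162) ≈ 4.2178e+5 + 461.14*I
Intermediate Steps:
sqrt(c(92) - 212799) + 421781 = sqrt((59 + 92) - 212799) + 421781 = sqrt(151 - 212799) + 421781 = sqrt(-212648) + 421781 = 2*I*sqrt(53162) + 421781 = 421781 + 2*I*sqrt(53162)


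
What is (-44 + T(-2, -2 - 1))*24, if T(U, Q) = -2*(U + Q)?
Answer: -816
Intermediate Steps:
T(U, Q) = -2*Q - 2*U (T(U, Q) = -2*(Q + U) = -2*Q - 2*U)
(-44 + T(-2, -2 - 1))*24 = (-44 + (-2*(-2 - 1) - 2*(-2)))*24 = (-44 + (-2*(-3) + 4))*24 = (-44 + (6 + 4))*24 = (-44 + 10)*24 = -34*24 = -816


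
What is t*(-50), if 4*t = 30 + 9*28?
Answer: -3525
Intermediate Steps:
t = 141/2 (t = (30 + 9*28)/4 = (30 + 252)/4 = (¼)*282 = 141/2 ≈ 70.500)
t*(-50) = (141/2)*(-50) = -3525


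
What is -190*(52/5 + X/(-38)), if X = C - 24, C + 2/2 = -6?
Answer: -2131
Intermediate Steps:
C = -7 (C = -1 - 6 = -7)
X = -31 (X = -7 - 24 = -31)
-190*(52/5 + X/(-38)) = -190*(52/5 - 31/(-38)) = -190*(52*(1/5) - 31*(-1/38)) = -190*(52/5 + 31/38) = -190*2131/190 = -2131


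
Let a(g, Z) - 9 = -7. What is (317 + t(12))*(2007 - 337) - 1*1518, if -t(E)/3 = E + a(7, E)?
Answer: 457732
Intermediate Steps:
a(g, Z) = 2 (a(g, Z) = 9 - 7 = 2)
t(E) = -6 - 3*E (t(E) = -3*(E + 2) = -3*(2 + E) = -6 - 3*E)
(317 + t(12))*(2007 - 337) - 1*1518 = (317 + (-6 - 3*12))*(2007 - 337) - 1*1518 = (317 + (-6 - 36))*1670 - 1518 = (317 - 42)*1670 - 1518 = 275*1670 - 1518 = 459250 - 1518 = 457732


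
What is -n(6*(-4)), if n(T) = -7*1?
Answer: 7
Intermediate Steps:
n(T) = -7
-n(6*(-4)) = -1*(-7) = 7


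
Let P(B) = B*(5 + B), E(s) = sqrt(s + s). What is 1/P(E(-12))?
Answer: -sqrt(6)/(-60*I + 24*sqrt(6)) ≈ -0.020408 - 0.020829*I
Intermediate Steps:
E(s) = sqrt(2)*sqrt(s) (E(s) = sqrt(2*s) = sqrt(2)*sqrt(s))
1/P(E(-12)) = 1/((sqrt(2)*sqrt(-12))*(5 + sqrt(2)*sqrt(-12))) = 1/((sqrt(2)*(2*I*sqrt(3)))*(5 + sqrt(2)*(2*I*sqrt(3)))) = 1/((2*I*sqrt(6))*(5 + 2*I*sqrt(6))) = 1/(2*I*sqrt(6)*(5 + 2*I*sqrt(6))) = -I*sqrt(6)/(12*(5 + 2*I*sqrt(6)))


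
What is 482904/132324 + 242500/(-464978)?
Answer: 8018798588/2563656203 ≈ 3.1279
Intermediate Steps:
482904/132324 + 242500/(-464978) = 482904*(1/132324) + 242500*(-1/464978) = 40242/11027 - 121250/232489 = 8018798588/2563656203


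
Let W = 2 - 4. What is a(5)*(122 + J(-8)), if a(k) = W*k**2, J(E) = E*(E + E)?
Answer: -12500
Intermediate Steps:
W = -2
J(E) = 2*E**2 (J(E) = E*(2*E) = 2*E**2)
a(k) = -2*k**2
a(5)*(122 + J(-8)) = (-2*5**2)*(122 + 2*(-8)**2) = (-2*25)*(122 + 2*64) = -50*(122 + 128) = -50*250 = -12500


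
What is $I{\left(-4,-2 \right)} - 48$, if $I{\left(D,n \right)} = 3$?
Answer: $-45$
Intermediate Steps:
$I{\left(-4,-2 \right)} - 48 = 3 - 48 = -45$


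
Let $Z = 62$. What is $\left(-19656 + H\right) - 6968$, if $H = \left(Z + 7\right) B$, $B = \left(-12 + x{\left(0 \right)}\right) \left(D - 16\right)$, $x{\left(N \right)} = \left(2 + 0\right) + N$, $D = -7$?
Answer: $-10754$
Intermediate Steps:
$x{\left(N \right)} = 2 + N$
$B = 230$ ($B = \left(-12 + \left(2 + 0\right)\right) \left(-7 - 16\right) = \left(-12 + 2\right) \left(-23\right) = \left(-10\right) \left(-23\right) = 230$)
$H = 15870$ ($H = \left(62 + 7\right) 230 = 69 \cdot 230 = 15870$)
$\left(-19656 + H\right) - 6968 = \left(-19656 + 15870\right) - 6968 = -3786 - 6968 = -10754$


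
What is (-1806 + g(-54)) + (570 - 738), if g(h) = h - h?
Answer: -1974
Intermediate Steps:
g(h) = 0
(-1806 + g(-54)) + (570 - 738) = (-1806 + 0) + (570 - 738) = -1806 - 168 = -1974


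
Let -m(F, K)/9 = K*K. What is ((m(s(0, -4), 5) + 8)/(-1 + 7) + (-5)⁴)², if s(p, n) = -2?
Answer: 12482089/36 ≈ 3.4672e+5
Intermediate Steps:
m(F, K) = -9*K² (m(F, K) = -9*K*K = -9*K²)
((m(s(0, -4), 5) + 8)/(-1 + 7) + (-5)⁴)² = ((-9*5² + 8)/(-1 + 7) + (-5)⁴)² = ((-9*25 + 8)/6 + 625)² = ((-225 + 8)*(⅙) + 625)² = (-217*⅙ + 625)² = (-217/6 + 625)² = (3533/6)² = 12482089/36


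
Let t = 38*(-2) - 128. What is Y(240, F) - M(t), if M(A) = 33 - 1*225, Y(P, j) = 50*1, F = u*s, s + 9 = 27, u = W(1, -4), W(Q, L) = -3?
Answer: 242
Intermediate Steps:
u = -3
s = 18 (s = -9 + 27 = 18)
F = -54 (F = -3*18 = -54)
t = -204 (t = -76 - 128 = -204)
Y(P, j) = 50
M(A) = -192 (M(A) = 33 - 225 = -192)
Y(240, F) - M(t) = 50 - 1*(-192) = 50 + 192 = 242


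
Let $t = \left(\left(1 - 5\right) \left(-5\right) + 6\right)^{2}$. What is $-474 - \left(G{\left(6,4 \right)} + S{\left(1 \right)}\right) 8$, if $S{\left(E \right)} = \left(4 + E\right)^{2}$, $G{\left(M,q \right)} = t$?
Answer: $-6082$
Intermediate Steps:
$t = 676$ ($t = \left(\left(-4\right) \left(-5\right) + 6\right)^{2} = \left(20 + 6\right)^{2} = 26^{2} = 676$)
$G{\left(M,q \right)} = 676$
$-474 - \left(G{\left(6,4 \right)} + S{\left(1 \right)}\right) 8 = -474 - \left(676 + \left(4 + 1\right)^{2}\right) 8 = -474 - \left(676 + 5^{2}\right) 8 = -474 - \left(676 + 25\right) 8 = -474 - 701 \cdot 8 = -474 - 5608 = -6082$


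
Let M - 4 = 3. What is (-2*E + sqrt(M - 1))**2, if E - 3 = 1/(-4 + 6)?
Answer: (7 - sqrt(6))**2 ≈ 20.707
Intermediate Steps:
M = 7 (M = 4 + 3 = 7)
E = 7/2 (E = 3 + 1/(-4 + 6) = 3 + 1/2 = 7/2 ≈ 3.5000)
(-2*E + sqrt(M - 1))**2 = (-2*7/2 + sqrt(7 - 1))**2 = (-7 + sqrt(6))**2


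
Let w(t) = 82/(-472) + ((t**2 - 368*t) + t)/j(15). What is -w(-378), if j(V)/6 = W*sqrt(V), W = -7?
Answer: 41/236 + 447*sqrt(15) ≈ 1731.4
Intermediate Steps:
j(V) = -42*sqrt(V) (j(V) = 6*(-7*sqrt(V)) = -42*sqrt(V))
w(t) = -41/236 - sqrt(15)*(t**2 - 367*t)/630 (w(t) = 82/(-472) + ((t**2 - 368*t) + t)/((-42*sqrt(15))) = 82*(-1/472) + (t**2 - 367*t)*(-sqrt(15)/630) = -41/236 - sqrt(15)*(t**2 - 367*t)/630)
-w(-378) = -sqrt(15)*(-861*sqrt(15) - 118*(-378)**2 + 43306*(-378))/74340 = -sqrt(15)*(-861*sqrt(15) - 118*142884 - 16369668)/74340 = -sqrt(15)*(-861*sqrt(15) - 16860312 - 16369668)/74340 = -sqrt(15)*(-33229980 - 861*sqrt(15))/74340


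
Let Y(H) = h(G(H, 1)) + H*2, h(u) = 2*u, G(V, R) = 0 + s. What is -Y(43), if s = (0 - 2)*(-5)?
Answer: -106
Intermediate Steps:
s = 10 (s = -2*(-5) = 10)
G(V, R) = 10 (G(V, R) = 0 + 10 = 10)
Y(H) = 20 + 2*H (Y(H) = 2*10 + H*2 = 20 + 2*H)
-Y(43) = -(20 + 2*43) = -(20 + 86) = -1*106 = -106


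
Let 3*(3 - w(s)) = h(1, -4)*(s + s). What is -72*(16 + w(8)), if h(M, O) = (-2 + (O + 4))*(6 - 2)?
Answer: -4440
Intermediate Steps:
h(M, O) = 8 + 4*O (h(M, O) = (-2 + (4 + O))*4 = (2 + O)*4 = 8 + 4*O)
w(s) = 3 + 16*s/3 (w(s) = 3 - (8 + 4*(-4))*(s + s)/3 = 3 - (8 - 16)*2*s/3 = 3 - (-8)*2*s/3 = 3 - (-16)*s/3 = 3 + 16*s/3)
-72*(16 + w(8)) = -72*(16 + (3 + (16/3)*8)) = -72*(16 + (3 + 128/3)) = -72*(16 + 137/3) = -72*185/3 = -4440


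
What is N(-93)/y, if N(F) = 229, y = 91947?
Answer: 229/91947 ≈ 0.0024906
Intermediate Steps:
N(-93)/y = 229/91947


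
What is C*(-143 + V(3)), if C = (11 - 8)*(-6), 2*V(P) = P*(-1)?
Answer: 2601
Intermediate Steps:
V(P) = -P/2 (V(P) = (P*(-1))/2 = (-P)/2 = -P/2)
C = -18 (C = 3*(-6) = -18)
C*(-143 + V(3)) = -18*(-143 - ½*3) = -18*(-143 - 3/2) = -18*(-289/2) = 2601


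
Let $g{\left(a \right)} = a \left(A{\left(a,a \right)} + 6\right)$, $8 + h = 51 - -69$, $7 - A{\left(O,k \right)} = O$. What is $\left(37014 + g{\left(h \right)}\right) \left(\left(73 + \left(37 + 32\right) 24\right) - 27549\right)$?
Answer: $-669409320$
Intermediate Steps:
$A{\left(O,k \right)} = 7 - O$
$h = 112$ ($h = -8 + \left(51 - -69\right) = -8 + \left(51 + 69\right) = -8 + 120 = 112$)
$g{\left(a \right)} = a \left(13 - a\right)$ ($g{\left(a \right)} = a \left(\left(7 - a\right) + 6\right) = a \left(13 - a\right)$)
$\left(37014 + g{\left(h \right)}\right) \left(\left(73 + \left(37 + 32\right) 24\right) - 27549\right) = \left(37014 + 112 \left(13 - 112\right)\right) \left(\left(73 + \left(37 + 32\right) 24\right) - 27549\right) = \left(37014 + 112 \left(13 - 112\right)\right) \left(\left(73 + 69 \cdot 24\right) - 27549\right) = \left(37014 + 112 \left(-99\right)\right) \left(\left(73 + 1656\right) - 27549\right) = \left(37014 - 11088\right) \left(1729 - 27549\right) = 25926 \left(-25820\right) = -669409320$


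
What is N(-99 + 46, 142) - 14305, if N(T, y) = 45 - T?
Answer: -14207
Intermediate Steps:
N(-99 + 46, 142) - 14305 = (45 - (-99 + 46)) - 14305 = (45 - 1*(-53)) - 14305 = (45 + 53) - 14305 = 98 - 14305 = -14207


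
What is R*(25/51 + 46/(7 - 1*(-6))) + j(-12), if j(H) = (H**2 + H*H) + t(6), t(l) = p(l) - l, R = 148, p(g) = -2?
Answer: 580948/663 ≈ 876.24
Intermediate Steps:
t(l) = -2 - l
j(H) = -8 + 2*H**2 (j(H) = (H**2 + H*H) + (-2 - 1*6) = (H**2 + H**2) + (-2 - 6) = 2*H**2 - 8 = -8 + 2*H**2)
R*(25/51 + 46/(7 - 1*(-6))) + j(-12) = 148*(25/51 + 46/(7 - 1*(-6))) + (-8 + 2*(-12)**2) = 148*(25*(1/51) + 46/(7 + 6)) + (-8 + 2*144) = 148*(25/51 + 46/13) + (-8 + 288) = 148*(25/51 + 46*(1/13)) + 280 = 148*(25/51 + 46/13) + 280 = 148*(2671/663) + 280 = 395308/663 + 280 = 580948/663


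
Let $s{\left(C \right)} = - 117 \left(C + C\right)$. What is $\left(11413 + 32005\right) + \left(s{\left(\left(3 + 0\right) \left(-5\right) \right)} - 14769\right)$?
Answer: $32159$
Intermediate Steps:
$s{\left(C \right)} = - 234 C$ ($s{\left(C \right)} = - 117 \cdot 2 C = - 234 C$)
$\left(11413 + 32005\right) + \left(s{\left(\left(3 + 0\right) \left(-5\right) \right)} - 14769\right) = \left(11413 + 32005\right) - \left(14769 + 234 \left(3 + 0\right) \left(-5\right)\right) = 43418 - \left(14769 + 234 \cdot 3 \left(-5\right)\right) = 43418 - 11259 = 32159$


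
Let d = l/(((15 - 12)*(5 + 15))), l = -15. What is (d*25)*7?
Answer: -175/4 ≈ -43.750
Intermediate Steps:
d = -1/4 (d = -15*1/((5 + 15)*(15 - 12)) = -15/(3*20) = -15/60 = -15*1/60 = -1/4 ≈ -0.25000)
(d*25)*7 = -1/4*25*7 = -25/4*7 = -175/4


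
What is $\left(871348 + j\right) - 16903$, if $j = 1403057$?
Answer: $2257502$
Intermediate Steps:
$\left(871348 + j\right) - 16903 = \left(871348 + 1403057\right) - 16903 = 2274405 - 16903 = 2257502$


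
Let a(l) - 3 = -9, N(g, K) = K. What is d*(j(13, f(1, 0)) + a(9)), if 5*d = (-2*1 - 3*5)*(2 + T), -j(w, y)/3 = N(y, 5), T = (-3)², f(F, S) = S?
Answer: 3927/5 ≈ 785.40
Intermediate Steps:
a(l) = -6 (a(l) = 3 - 9 = -6)
T = 9
j(w, y) = -15 (j(w, y) = -3*5 = -15)
d = -187/5 (d = ((-2*1 - 3*5)*(2 + 9))/5 = ((-2 - 15)*11)/5 = (-17*11)/5 = (⅕)*(-187) = -187/5 ≈ -37.400)
d*(j(13, f(1, 0)) + a(9)) = -187*(-15 - 6)/5 = -187/5*(-21) = 3927/5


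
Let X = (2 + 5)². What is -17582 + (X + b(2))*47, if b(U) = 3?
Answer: -15138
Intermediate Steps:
X = 49 (X = 7² = 49)
-17582 + (X + b(2))*47 = -17582 + (49 + 3)*47 = -17582 + 52*47 = -17582 + 2444 = -15138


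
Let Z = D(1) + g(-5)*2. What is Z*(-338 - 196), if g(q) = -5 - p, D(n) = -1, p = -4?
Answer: 1602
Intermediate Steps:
g(q) = -1 (g(q) = -5 - 1*(-4) = -5 + 4 = -1)
Z = -3 (Z = -1 - 1*2 = -1 - 2 = -3)
Z*(-338 - 196) = -3*(-338 - 196) = -3*(-534) = 1602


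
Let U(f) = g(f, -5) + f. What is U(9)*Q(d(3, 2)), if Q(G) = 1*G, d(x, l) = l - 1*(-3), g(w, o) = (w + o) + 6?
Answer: 95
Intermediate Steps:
g(w, o) = 6 + o + w (g(w, o) = (o + w) + 6 = 6 + o + w)
d(x, l) = 3 + l (d(x, l) = l + 3 = 3 + l)
Q(G) = G
U(f) = 1 + 2*f (U(f) = (6 - 5 + f) + f = (1 + f) + f = 1 + 2*f)
U(9)*Q(d(3, 2)) = (1 + 2*9)*(3 + 2) = (1 + 18)*5 = 19*5 = 95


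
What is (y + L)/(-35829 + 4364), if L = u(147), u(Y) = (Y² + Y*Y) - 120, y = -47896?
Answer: 4798/31465 ≈ 0.15249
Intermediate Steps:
u(Y) = -120 + 2*Y² (u(Y) = (Y² + Y²) - 120 = 2*Y² - 120 = -120 + 2*Y²)
L = 43098 (L = -120 + 2*147² = -120 + 2*21609 = -120 + 43218 = 43098)
(y + L)/(-35829 + 4364) = (-47896 + 43098)/(-35829 + 4364) = -4798/(-31465) = -4798*(-1/31465) = 4798/31465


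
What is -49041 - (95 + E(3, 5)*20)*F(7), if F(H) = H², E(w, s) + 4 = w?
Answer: -52716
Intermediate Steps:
E(w, s) = -4 + w
-49041 - (95 + E(3, 5)*20)*F(7) = -49041 - (95 + (-4 + 3)*20)*7² = -49041 - (95 - 1*20)*49 = -49041 - (95 - 20)*49 = -49041 - 75*49 = -49041 - 1*3675 = -49041 - 3675 = -52716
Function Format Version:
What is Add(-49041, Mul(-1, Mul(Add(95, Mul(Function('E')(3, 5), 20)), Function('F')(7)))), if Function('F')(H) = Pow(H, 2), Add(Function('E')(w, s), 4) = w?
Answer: -52716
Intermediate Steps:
Function('E')(w, s) = Add(-4, w)
Add(-49041, Mul(-1, Mul(Add(95, Mul(Function('E')(3, 5), 20)), Function('F')(7)))) = Add(-49041, Mul(-1, Mul(Add(95, Mul(Add(-4, 3), 20)), Pow(7, 2)))) = Add(-49041, Mul(-1, Mul(Add(95, Mul(-1, 20)), 49))) = Add(-49041, Mul(-1, Mul(Add(95, -20), 49))) = Add(-49041, Mul(-1, Mul(75, 49))) = Add(-49041, Mul(-1, 3675)) = Add(-49041, -3675) = -52716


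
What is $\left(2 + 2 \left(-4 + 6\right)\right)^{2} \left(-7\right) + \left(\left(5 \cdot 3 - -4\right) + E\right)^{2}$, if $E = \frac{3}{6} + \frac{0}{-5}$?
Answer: $\frac{513}{4} \approx 128.25$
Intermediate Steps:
$E = \frac{1}{2}$ ($E = 3 \cdot \frac{1}{6} + 0 \left(- \frac{1}{5}\right) = \frac{1}{2} + 0 = \frac{1}{2} \approx 0.5$)
$\left(2 + 2 \left(-4 + 6\right)\right)^{2} \left(-7\right) + \left(\left(5 \cdot 3 - -4\right) + E\right)^{2} = \left(2 + 2 \left(-4 + 6\right)\right)^{2} \left(-7\right) + \left(\left(5 \cdot 3 - -4\right) + \frac{1}{2}\right)^{2} = \left(2 + 2 \cdot 2\right)^{2} \left(-7\right) + \left(\left(15 + 4\right) + \frac{1}{2}\right)^{2} = \left(2 + 4\right)^{2} \left(-7\right) + \left(19 + \frac{1}{2}\right)^{2} = 6^{2} \left(-7\right) + \left(\frac{39}{2}\right)^{2} = 36 \left(-7\right) + \frac{1521}{4} = -252 + \frac{1521}{4} = \frac{513}{4}$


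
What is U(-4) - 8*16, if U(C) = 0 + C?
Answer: -132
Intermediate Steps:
U(C) = C
U(-4) - 8*16 = -4 - 8*16 = -4 - 128 = -132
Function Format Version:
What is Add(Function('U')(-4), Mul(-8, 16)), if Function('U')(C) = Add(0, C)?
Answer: -132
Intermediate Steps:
Function('U')(C) = C
Add(Function('U')(-4), Mul(-8, 16)) = Add(-4, Mul(-8, 16)) = Add(-4, -128) = -132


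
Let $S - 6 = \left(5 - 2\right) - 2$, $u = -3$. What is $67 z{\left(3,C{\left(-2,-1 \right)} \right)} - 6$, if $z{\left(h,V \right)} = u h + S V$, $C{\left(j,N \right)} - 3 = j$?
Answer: $-140$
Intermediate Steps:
$C{\left(j,N \right)} = 3 + j$
$S = 7$ ($S = 6 + \left(\left(5 - 2\right) - 2\right) = 6 + \left(3 - 2\right) = 6 + 1 = 7$)
$z{\left(h,V \right)} = - 3 h + 7 V$
$67 z{\left(3,C{\left(-2,-1 \right)} \right)} - 6 = 67 \left(\left(-3\right) 3 + 7 \left(3 - 2\right)\right) - 6 = 67 \left(-9 + 7 \cdot 1\right) - 6 = 67 \left(-9 + 7\right) - 6 = 67 \left(-2\right) - 6 = -134 - 6 = -140$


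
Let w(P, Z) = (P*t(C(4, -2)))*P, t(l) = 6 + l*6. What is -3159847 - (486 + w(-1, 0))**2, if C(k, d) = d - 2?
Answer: -3378871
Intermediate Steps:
C(k, d) = -2 + d
t(l) = 6 + 6*l
w(P, Z) = -18*P**2 (w(P, Z) = (P*(6 + 6*(-2 - 2)))*P = (P*(6 + 6*(-4)))*P = (P*(6 - 24))*P = (P*(-18))*P = (-18*P)*P = -18*P**2)
-3159847 - (486 + w(-1, 0))**2 = -3159847 - (486 - 18*(-1)**2)**2 = -3159847 - (486 - 18*1)**2 = -3159847 - (486 - 18)**2 = -3159847 - 1*468**2 = -3159847 - 1*219024 = -3159847 - 219024 = -3378871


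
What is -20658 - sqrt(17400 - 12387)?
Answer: -20658 - 3*sqrt(557) ≈ -20729.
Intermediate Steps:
-20658 - sqrt(17400 - 12387) = -20658 - sqrt(5013) = -20658 - 3*sqrt(557)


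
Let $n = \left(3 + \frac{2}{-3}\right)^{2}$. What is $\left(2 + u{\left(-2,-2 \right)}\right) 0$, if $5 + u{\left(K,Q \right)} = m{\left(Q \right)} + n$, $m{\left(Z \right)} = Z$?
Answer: $0$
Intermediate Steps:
$n = \frac{49}{9}$ ($n = \left(3 + 2 \left(- \frac{1}{3}\right)\right)^{2} = \left(3 - \frac{2}{3}\right)^{2} = \left(\frac{7}{3}\right)^{2} = \frac{49}{9} \approx 5.4444$)
$u{\left(K,Q \right)} = \frac{4}{9} + Q$ ($u{\left(K,Q \right)} = -5 + \left(Q + \frac{49}{9}\right) = -5 + \left(\frac{49}{9} + Q\right) = \frac{4}{9} + Q$)
$\left(2 + u{\left(-2,-2 \right)}\right) 0 = \left(2 + \left(\frac{4}{9} - 2\right)\right) 0 = \left(2 - \frac{14}{9}\right) 0 = \frac{4}{9} \cdot 0 = 0$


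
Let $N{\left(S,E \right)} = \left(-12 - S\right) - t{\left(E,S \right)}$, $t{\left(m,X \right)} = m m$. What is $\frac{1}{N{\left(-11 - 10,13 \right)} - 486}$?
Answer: $- \frac{1}{646} \approx -0.001548$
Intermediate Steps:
$t{\left(m,X \right)} = m^{2}$
$N{\left(S,E \right)} = -12 - S - E^{2}$ ($N{\left(S,E \right)} = \left(-12 - S\right) - E^{2} = -12 - S - E^{2}$)
$\frac{1}{N{\left(-11 - 10,13 \right)} - 486} = \frac{1}{\left(-12 - \left(-11 - 10\right) - 13^{2}\right) - 486} = \frac{1}{\left(-12 - \left(-11 - 10\right) - 169\right) - 486} = \frac{1}{\left(-12 - -21 - 169\right) - 486} = \frac{1}{\left(-12 + 21 - 169\right) - 486} = \frac{1}{-160 - 486} = \frac{1}{-646} = - \frac{1}{646}$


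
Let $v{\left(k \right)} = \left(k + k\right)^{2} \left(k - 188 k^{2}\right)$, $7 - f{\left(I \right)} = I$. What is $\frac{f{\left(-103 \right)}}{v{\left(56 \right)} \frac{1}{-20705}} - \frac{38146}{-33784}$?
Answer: $\frac{1603184404763}{1419472868352} \approx 1.1294$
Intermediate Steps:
$f{\left(I \right)} = 7 - I$
$v{\left(k \right)} = 4 k^{2} \left(k - 188 k^{2}\right)$ ($v{\left(k \right)} = \left(2 k\right)^{2} \left(k - 188 k^{2}\right) = 4 k^{2} \left(k - 188 k^{2}\right)$)
$\frac{f{\left(-103 \right)}}{v{\left(56 \right)} \frac{1}{-20705}} - \frac{38146}{-33784} = \frac{7 - -103}{56^{3} \left(4 - 42112\right) \frac{1}{-20705}} - \frac{38146}{-33784} = \frac{7 + 103}{175616 \left(4 - 42112\right) \left(- \frac{1}{20705}\right)} - - \frac{19073}{16892} = \frac{110}{175616 \left(-42108\right) \left(- \frac{1}{20705}\right)} + \frac{19073}{16892} = \frac{110}{\left(-7394838528\right) \left(- \frac{1}{20705}\right)} + \frac{19073}{16892} = \frac{110}{\frac{7394838528}{20705}} + \frac{19073}{16892} = 110 \cdot \frac{20705}{7394838528} + \frac{19073}{16892} = \frac{103525}{336129024} + \frac{19073}{16892} = \frac{1603184404763}{1419472868352}$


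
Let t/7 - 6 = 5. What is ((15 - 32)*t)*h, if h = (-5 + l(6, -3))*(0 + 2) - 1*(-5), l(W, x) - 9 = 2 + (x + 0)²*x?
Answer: 48433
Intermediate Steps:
t = 77 (t = 42 + 7*5 = 42 + 35 = 77)
l(W, x) = 11 + x³ (l(W, x) = 9 + (2 + (x + 0)²*x) = 9 + (2 + x²*x) = 9 + (2 + x³) = 11 + x³)
h = -37 (h = (-5 + (11 + (-3)³))*(0 + 2) - 1*(-5) = (-5 + (11 - 27))*2 + 5 = (-5 - 16)*2 + 5 = -21*2 + 5 = -42 + 5 = -37)
((15 - 32)*t)*h = ((15 - 32)*77)*(-37) = -17*77*(-37) = -1309*(-37) = 48433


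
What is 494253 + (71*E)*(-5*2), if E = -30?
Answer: 515553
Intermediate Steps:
494253 + (71*E)*(-5*2) = 494253 + (71*(-30))*(-5*2) = 494253 - 2130*(-10) = 494253 + 21300 = 515553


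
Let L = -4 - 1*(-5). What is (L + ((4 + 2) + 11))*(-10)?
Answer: -180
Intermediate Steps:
L = 1 (L = -4 + 5 = 1)
(L + ((4 + 2) + 11))*(-10) = (1 + ((4 + 2) + 11))*(-10) = (1 + (6 + 11))*(-10) = (1 + 17)*(-10) = 18*(-10) = -180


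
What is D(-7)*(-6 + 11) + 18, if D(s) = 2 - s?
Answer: 63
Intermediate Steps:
D(-7)*(-6 + 11) + 18 = (2 - 1*(-7))*(-6 + 11) + 18 = (2 + 7)*5 + 18 = 9*5 + 18 = 45 + 18 = 63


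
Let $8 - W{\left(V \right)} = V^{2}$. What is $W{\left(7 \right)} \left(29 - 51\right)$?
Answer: $902$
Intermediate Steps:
$W{\left(V \right)} = 8 - V^{2}$
$W{\left(7 \right)} \left(29 - 51\right) = \left(8 - 7^{2}\right) \left(29 - 51\right) = \left(8 - 49\right) \left(-22\right) = \left(-41\right) \left(-22\right) = 902$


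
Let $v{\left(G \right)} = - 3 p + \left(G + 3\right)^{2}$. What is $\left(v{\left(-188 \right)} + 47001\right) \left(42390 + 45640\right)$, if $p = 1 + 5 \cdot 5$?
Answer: $7143458440$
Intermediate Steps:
$p = 26$ ($p = 1 + 25 = 26$)
$v{\left(G \right)} = -78 + \left(3 + G\right)^{2}$ ($v{\left(G \right)} = \left(-3\right) 26 + \left(G + 3\right)^{2} = -78 + \left(3 + G\right)^{2}$)
$\left(v{\left(-188 \right)} + 47001\right) \left(42390 + 45640\right) = \left(\left(-78 + \left(3 - 188\right)^{2}\right) + 47001\right) \left(42390 + 45640\right) = \left(\left(-78 + \left(-185\right)^{2}\right) + 47001\right) 88030 = \left(\left(-78 + 34225\right) + 47001\right) 88030 = \left(34147 + 47001\right) 88030 = 81148 \cdot 88030 = 7143458440$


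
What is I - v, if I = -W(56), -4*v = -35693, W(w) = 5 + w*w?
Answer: -48257/4 ≈ -12064.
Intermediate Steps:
W(w) = 5 + w²
v = 35693/4 (v = -¼*(-35693) = 35693/4 ≈ 8923.3)
I = -3141 (I = -(5 + 56²) = -(5 + 3136) = -1*3141 = -3141)
I - v = -3141 - 1*35693/4 = -3141 - 35693/4 = -48257/4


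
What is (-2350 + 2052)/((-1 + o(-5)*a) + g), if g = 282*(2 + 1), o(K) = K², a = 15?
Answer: -149/610 ≈ -0.24426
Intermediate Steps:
g = 846 (g = 282*3 = 846)
(-2350 + 2052)/((-1 + o(-5)*a) + g) = (-2350 + 2052)/((-1 + (-5)²*15) + 846) = -298/((-1 + 25*15) + 846) = -298/((-1 + 375) + 846) = -298/(374 + 846) = -298/1220 = -298*1/1220 = -149/610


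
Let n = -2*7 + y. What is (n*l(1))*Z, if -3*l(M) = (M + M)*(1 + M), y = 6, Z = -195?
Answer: -2080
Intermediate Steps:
n = -8 (n = -2*7 + 6 = -14 + 6 = -8)
l(M) = -2*M*(1 + M)/3 (l(M) = -(M + M)*(1 + M)/3 = -2*M*(1 + M)/3)
(n*l(1))*Z = -(-16)*(1 + 1)/3*(-195) = -(-16)*2/3*(-195) = -8*(-4/3)*(-195) = (32/3)*(-195) = -2080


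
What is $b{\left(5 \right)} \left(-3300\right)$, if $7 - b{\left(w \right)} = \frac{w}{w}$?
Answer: $-19800$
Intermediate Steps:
$b{\left(w \right)} = 6$ ($b{\left(w \right)} = 7 - \frac{w}{w} = 7 - 1 = 6$)
$b{\left(5 \right)} \left(-3300\right) = 6 \left(-3300\right) = -19800$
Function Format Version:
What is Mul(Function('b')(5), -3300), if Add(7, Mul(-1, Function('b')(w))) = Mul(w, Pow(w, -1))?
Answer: -19800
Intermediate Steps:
Function('b')(w) = 6 (Function('b')(w) = Add(7, Mul(-1, Mul(w, Pow(w, -1)))) = Add(7, Mul(-1, 1)) = Add(7, -1) = 6)
Mul(Function('b')(5), -3300) = Mul(6, -3300) = -19800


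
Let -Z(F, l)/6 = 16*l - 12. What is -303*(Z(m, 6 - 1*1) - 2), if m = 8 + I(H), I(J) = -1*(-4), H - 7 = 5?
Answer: 124230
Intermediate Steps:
H = 12 (H = 7 + 5 = 12)
I(J) = 4
m = 12 (m = 8 + 4 = 12)
Z(F, l) = 72 - 96*l (Z(F, l) = -6*(16*l - 12) = -6*(-12 + 16*l) = 72 - 96*l)
-303*(Z(m, 6 - 1*1) - 2) = -303*((72 - 96*(6 - 1*1)) - 2) = -303*((72 - 96*(6 - 1)) - 2) = -303*((72 - 96*5) - 2) = -303*((72 - 480) - 2) = -303*(-408 - 2) = -303*(-410) = 124230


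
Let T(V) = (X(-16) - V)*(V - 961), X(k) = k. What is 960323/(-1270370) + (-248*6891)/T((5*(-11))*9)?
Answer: 46914667819/27687078965 ≈ 1.6945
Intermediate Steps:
T(V) = (-961 + V)*(-16 - V) (T(V) = (-16 - V)*(V - 961) = (-16 - V)*(-961 + V) = (-961 + V)*(-16 - V))
960323/(-1270370) + (-248*6891)/T((5*(-11))*9) = 960323/(-1270370) + (-248*6891)/(15376 - ((5*(-11))*9)**2 + 945*((5*(-11))*9)) = 960323*(-1/1270370) - 1708968/(15376 - (-55*9)**2 + 945*(-55*9)) = -960323/1270370 - 1708968/(15376 - 1*(-495)**2 + 945*(-495)) = -960323/1270370 - 1708968/(15376 - 1*245025 - 467775) = -960323/1270370 - 1708968/(15376 - 245025 - 467775) = -960323/1270370 - 1708968/(-697424) = -960323/1270370 - 1708968*(-1/697424) = -960323/1270370 + 213621/87178 = 46914667819/27687078965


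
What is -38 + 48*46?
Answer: 2170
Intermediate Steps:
-38 + 48*46 = -38 + 2208 = 2170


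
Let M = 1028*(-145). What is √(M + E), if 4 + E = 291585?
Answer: √142521 ≈ 377.52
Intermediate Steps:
M = -149060
E = 291581 (E = -4 + 291585 = 291581)
√(M + E) = √(-149060 + 291581) = √142521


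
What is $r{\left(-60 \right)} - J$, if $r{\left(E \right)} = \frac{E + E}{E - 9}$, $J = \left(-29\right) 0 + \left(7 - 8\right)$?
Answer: $\frac{63}{23} \approx 2.7391$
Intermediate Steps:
$J = -1$ ($J = 0 + \left(7 - 8\right) = 0 - 1 = -1$)
$r{\left(E \right)} = \frac{2 E}{-9 + E}$
$r{\left(-60 \right)} - J = 2 \left(-60\right) \frac{1}{-9 - 60} - -1 = 2 \left(-60\right) \frac{1}{-69} + 1 = 2 \left(-60\right) \left(- \frac{1}{69}\right) + 1 = \frac{40}{23} + 1 = \frac{63}{23}$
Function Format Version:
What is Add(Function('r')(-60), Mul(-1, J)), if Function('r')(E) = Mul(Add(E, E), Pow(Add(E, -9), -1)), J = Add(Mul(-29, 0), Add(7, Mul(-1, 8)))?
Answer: Rational(63, 23) ≈ 2.7391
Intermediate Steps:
J = -1 (J = Add(0, Add(7, -8)) = Add(0, -1) = -1)
Function('r')(E) = Mul(2, E, Pow(Add(-9, E), -1)) (Function('r')(E) = Mul(Mul(2, E), Pow(Add(-9, E), -1)) = Mul(2, E, Pow(Add(-9, E), -1)))
Add(Function('r')(-60), Mul(-1, J)) = Add(Mul(2, -60, Pow(Add(-9, -60), -1)), Mul(-1, -1)) = Add(Mul(2, -60, Pow(-69, -1)), 1) = Add(Mul(2, -60, Rational(-1, 69)), 1) = Add(Rational(40, 23), 1) = Rational(63, 23)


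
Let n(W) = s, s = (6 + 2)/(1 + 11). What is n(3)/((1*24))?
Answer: 1/36 ≈ 0.027778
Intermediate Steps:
s = ⅔ (s = 8/12 = 8*(1/12) = ⅔ ≈ 0.66667)
n(W) = ⅔
n(3)/((1*24)) = 2/(3*((1*24))) = (⅔)/24 = (⅔)*(1/24) = 1/36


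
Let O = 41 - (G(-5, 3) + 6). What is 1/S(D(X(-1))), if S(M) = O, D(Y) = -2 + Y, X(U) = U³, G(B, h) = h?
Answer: 1/32 ≈ 0.031250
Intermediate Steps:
O = 32 (O = 41 - (3 + 6) = 41 - 1*9 = 41 - 9 = 32)
S(M) = 32
1/S(D(X(-1))) = 1/32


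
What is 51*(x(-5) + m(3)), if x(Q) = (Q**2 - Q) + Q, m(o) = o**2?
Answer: 1734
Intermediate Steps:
x(Q) = Q**2
51*(x(-5) + m(3)) = 51*((-5)**2 + 3**2) = 51*(25 + 9) = 51*34 = 1734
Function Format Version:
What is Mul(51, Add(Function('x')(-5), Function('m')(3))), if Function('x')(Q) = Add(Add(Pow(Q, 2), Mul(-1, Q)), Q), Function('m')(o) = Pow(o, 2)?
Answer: 1734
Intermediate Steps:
Function('x')(Q) = Pow(Q, 2)
Mul(51, Add(Function('x')(-5), Function('m')(3))) = Mul(51, Add(Pow(-5, 2), Pow(3, 2))) = Mul(51, Add(25, 9)) = Mul(51, 34) = 1734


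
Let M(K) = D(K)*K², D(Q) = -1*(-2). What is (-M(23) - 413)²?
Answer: 2163841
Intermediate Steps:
D(Q) = 2
M(K) = 2*K²
(-M(23) - 413)² = (-2*23² - 413)² = (-2*529 - 413)² = (-1*1058 - 413)² = (-1058 - 413)² = (-1471)² = 2163841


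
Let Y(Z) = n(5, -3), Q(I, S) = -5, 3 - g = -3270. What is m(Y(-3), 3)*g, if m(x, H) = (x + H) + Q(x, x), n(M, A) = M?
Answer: 9819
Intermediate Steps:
g = 3273 (g = 3 - 1*(-3270) = 3 + 3270 = 3273)
Y(Z) = 5
m(x, H) = -5 + H + x (m(x, H) = (x + H) - 5 = (H + x) - 5 = -5 + H + x)
m(Y(-3), 3)*g = (-5 + 3 + 5)*3273 = 3*3273 = 9819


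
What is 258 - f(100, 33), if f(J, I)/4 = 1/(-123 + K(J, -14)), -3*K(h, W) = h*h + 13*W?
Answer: 2628258/10187 ≈ 258.00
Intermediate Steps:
K(h, W) = -13*W/3 - h**2/3 (K(h, W) = -(h*h + 13*W)/3 = -(h**2 + 13*W)/3 = -13*W/3 - h**2/3)
f(J, I) = 4/(-187/3 - J**2/3) (f(J, I) = 4/(-123 + (-13/3*(-14) - J**2/3)) = 4/(-123 + (182/3 - J**2/3)) = 4/(-187/3 - J**2/3))
258 - f(100, 33) = 258 - (-12)/(187 + 100**2) = 258 - (-12)/(187 + 10000) = 258 - (-12)/10187 = 258 - 1*(-12/10187) = 258 + 12/10187 = 2628258/10187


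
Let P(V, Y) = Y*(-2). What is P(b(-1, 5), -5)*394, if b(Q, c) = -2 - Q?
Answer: 3940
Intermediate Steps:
P(V, Y) = -2*Y
P(b(-1, 5), -5)*394 = -2*(-5)*394 = 10*394 = 3940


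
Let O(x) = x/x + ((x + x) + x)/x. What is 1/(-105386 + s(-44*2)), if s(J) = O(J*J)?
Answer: -1/105382 ≈ -9.4893e-6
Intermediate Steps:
O(x) = 4 (O(x) = 1 + (2*x + x)/x = 1 + (3*x)/x = 1 + 3 = 4)
s(J) = 4
1/(-105386 + s(-44*2)) = 1/(-105386 + 4) = 1/(-105382) = -1/105382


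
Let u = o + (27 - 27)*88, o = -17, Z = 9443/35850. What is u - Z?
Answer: -618893/35850 ≈ -17.263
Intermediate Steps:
Z = 9443/35850 (Z = 9443*(1/35850) = 9443/35850 ≈ 0.26340)
u = -17 (u = -17 + (27 - 27)*88 = -17 + 0*88 = -17 + 0 = -17)
u - Z = -17 - 1*9443/35850 = -17 - 9443/35850 = -618893/35850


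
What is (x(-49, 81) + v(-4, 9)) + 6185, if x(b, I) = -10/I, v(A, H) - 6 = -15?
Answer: 500246/81 ≈ 6175.9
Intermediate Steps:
v(A, H) = -9 (v(A, H) = 6 - 15 = -9)
(x(-49, 81) + v(-4, 9)) + 6185 = (-10/81 - 9) + 6185 = -739/81 + 6185 = 500246/81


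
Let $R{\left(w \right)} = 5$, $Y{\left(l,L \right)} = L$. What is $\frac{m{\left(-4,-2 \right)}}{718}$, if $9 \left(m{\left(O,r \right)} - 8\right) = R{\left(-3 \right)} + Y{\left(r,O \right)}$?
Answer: $\frac{73}{6462} \approx 0.011297$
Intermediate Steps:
$m{\left(O,r \right)} = \frac{77}{9} + \frac{O}{9}$ ($m{\left(O,r \right)} = 8 + \frac{5 + O}{9} = 8 + \left(\frac{5}{9} + \frac{O}{9}\right) = \frac{77}{9} + \frac{O}{9}$)
$\frac{m{\left(-4,-2 \right)}}{718} = \frac{\frac{77}{9} + \frac{1}{9} \left(-4\right)}{718} = \left(\frac{77}{9} - \frac{4}{9}\right) \frac{1}{718} = \frac{73}{9} \cdot \frac{1}{718} = \frac{73}{6462}$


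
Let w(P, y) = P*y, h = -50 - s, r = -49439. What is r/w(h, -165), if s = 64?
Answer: -49439/18810 ≈ -2.6283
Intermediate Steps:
h = -114 (h = -50 - 1*64 = -50 - 64 = -114)
r/w(h, -165) = -49439/((-114*(-165))) = -49439/18810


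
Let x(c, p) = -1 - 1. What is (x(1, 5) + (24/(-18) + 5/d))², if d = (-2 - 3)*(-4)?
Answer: 1369/144 ≈ 9.5069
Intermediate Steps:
d = 20 (d = -5*(-4) = 20)
x(c, p) = -2
(x(1, 5) + (24/(-18) + 5/d))² = (-2 + (24/(-18) + 5/20))² = (-2 + (24*(-1/18) + 5*(1/20)))² = (-2 + (-4/3 + ¼))² = (-2 - 13/12)² = (-37/12)² = 1369/144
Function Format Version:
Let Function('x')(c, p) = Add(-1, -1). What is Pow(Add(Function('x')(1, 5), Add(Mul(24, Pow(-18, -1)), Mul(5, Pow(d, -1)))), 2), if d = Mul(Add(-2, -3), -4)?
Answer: Rational(1369, 144) ≈ 9.5069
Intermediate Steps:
d = 20 (d = Mul(-5, -4) = 20)
Function('x')(c, p) = -2
Pow(Add(Function('x')(1, 5), Add(Mul(24, Pow(-18, -1)), Mul(5, Pow(d, -1)))), 2) = Pow(Add(-2, Add(Mul(24, Pow(-18, -1)), Mul(5, Pow(20, -1)))), 2) = Pow(Add(-2, Add(Mul(24, Rational(-1, 18)), Mul(5, Rational(1, 20)))), 2) = Pow(Add(-2, Add(Rational(-4, 3), Rational(1, 4))), 2) = Pow(Add(-2, Rational(-13, 12)), 2) = Pow(Rational(-37, 12), 2) = Rational(1369, 144)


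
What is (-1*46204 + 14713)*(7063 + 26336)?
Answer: -1051767909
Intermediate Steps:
(-1*46204 + 14713)*(7063 + 26336) = (-46204 + 14713)*33399 = -31491*33399 = -1051767909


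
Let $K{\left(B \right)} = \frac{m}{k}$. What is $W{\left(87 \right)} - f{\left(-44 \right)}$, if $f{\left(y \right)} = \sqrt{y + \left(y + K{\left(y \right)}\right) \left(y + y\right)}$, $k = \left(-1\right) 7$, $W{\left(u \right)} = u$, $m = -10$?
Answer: $87 - \frac{2 \sqrt{45353}}{7} \approx 26.154$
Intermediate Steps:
$k = -7$
$K{\left(B \right)} = \frac{10}{7}$ ($K{\left(B \right)} = - \frac{10}{-7} = \left(-10\right) \left(- \frac{1}{7}\right) = \frac{10}{7}$)
$f{\left(y \right)} = \sqrt{y + 2 y \left(\frac{10}{7} + y\right)}$ ($f{\left(y \right)} = \sqrt{y + \left(y + \frac{10}{7}\right) \left(y + y\right)} = \sqrt{y + \left(\frac{10}{7} + y\right) 2 y} = \sqrt{y + 2 y \left(\frac{10}{7} + y\right)}$)
$W{\left(87 \right)} - f{\left(-44 \right)} = 87 - \frac{\sqrt{7} \sqrt{- 44 \left(27 + 14 \left(-44\right)\right)}}{7} = 87 - \frac{\sqrt{7} \sqrt{- 44 \left(27 - 616\right)}}{7} = 87 - \frac{\sqrt{7} \sqrt{\left(-44\right) \left(-589\right)}}{7} = 87 - \frac{\sqrt{7} \sqrt{25916}}{7} = 87 - \frac{\sqrt{7} \cdot 2 \sqrt{6479}}{7} = 87 - \frac{2 \sqrt{45353}}{7}$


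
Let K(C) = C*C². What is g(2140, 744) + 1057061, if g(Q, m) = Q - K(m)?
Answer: -410771583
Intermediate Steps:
K(C) = C³
g(Q, m) = Q - m³
g(2140, 744) + 1057061 = (2140 - 1*744³) + 1057061 = (2140 - 1*411830784) + 1057061 = (2140 - 411830784) + 1057061 = -411828644 + 1057061 = -410771583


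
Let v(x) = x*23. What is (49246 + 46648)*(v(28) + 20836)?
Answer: 2059803120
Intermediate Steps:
v(x) = 23*x
(49246 + 46648)*(v(28) + 20836) = (49246 + 46648)*(23*28 + 20836) = 95894*(644 + 20836) = 95894*21480 = 2059803120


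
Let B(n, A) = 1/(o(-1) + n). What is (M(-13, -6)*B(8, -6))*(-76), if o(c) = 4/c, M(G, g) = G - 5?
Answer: 342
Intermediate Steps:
M(G, g) = -5 + G
B(n, A) = 1/(-4 + n) (B(n, A) = 1/(4/(-1) + n) = 1/(4*(-1) + n) = 1/(-4 + n))
(M(-13, -6)*B(8, -6))*(-76) = ((-5 - 13)/(-4 + 8))*(-76) = -18/4*(-76) = -18*¼*(-76) = -9/2*(-76) = 342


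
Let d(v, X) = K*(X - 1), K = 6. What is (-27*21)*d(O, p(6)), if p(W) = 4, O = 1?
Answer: -10206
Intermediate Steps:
d(v, X) = -6 + 6*X (d(v, X) = 6*(X - 1) = 6*(-1 + X) = -6 + 6*X)
(-27*21)*d(O, p(6)) = (-27*21)*(-6 + 6*4) = -567*(-6 + 24) = -567*18 = -10206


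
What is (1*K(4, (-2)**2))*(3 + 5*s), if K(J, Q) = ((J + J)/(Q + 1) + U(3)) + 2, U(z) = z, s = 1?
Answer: 264/5 ≈ 52.800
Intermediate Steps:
K(J, Q) = 5 + 2*J/(1 + Q) (K(J, Q) = ((J + J)/(Q + 1) + 3) + 2 = ((2*J)/(1 + Q) + 3) + 2 = (2*J/(1 + Q) + 3) + 2 = (3 + 2*J/(1 + Q)) + 2 = 5 + 2*J/(1 + Q))
(1*K(4, (-2)**2))*(3 + 5*s) = (1*((5 + 2*4 + 5*(-2)**2)/(1 + (-2)**2)))*(3 + 5*1) = (1*((5 + 8 + 5*4)/(1 + 4)))*(3 + 5) = (1*((5 + 8 + 20)/5))*8 = (1*((1/5)*33))*8 = (1*(33/5))*8 = (33/5)*8 = 264/5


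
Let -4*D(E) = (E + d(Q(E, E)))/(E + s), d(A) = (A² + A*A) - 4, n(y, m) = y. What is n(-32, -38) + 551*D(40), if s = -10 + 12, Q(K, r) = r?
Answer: -447103/42 ≈ -10645.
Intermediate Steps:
d(A) = -4 + 2*A² (d(A) = (A² + A²) - 4 = 2*A² - 4 = -4 + 2*A²)
s = 2
D(E) = -(-4 + E + 2*E²)/(4*(2 + E)) (D(E) = -(E + (-4 + 2*E²))/(4*(E + 2)) = -(-4 + E + 2*E²)/(4*(2 + E)))
n(-32, -38) + 551*D(40) = -32 + 551*((4 - 1*40 - 2*40²)/(4*(2 + 40))) = -32 + 551*((¼)*(4 - 40 - 2*1600)/42) = -32 + 551*((¼)*(1/42)*(4 - 40 - 3200)) = -32 + 551*((¼)*(1/42)*(-3236)) = -32 + 551*(-809/42) = -32 - 445759/42 = -447103/42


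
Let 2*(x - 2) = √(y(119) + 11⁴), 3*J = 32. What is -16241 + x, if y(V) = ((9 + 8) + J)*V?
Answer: -16239 + 5*√1614/3 ≈ -16172.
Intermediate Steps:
J = 32/3 (J = (⅓)*32 = 32/3 ≈ 10.667)
y(V) = 83*V/3 (y(V) = ((9 + 8) + 32/3)*V = (17 + 32/3)*V = 83*V/3)
x = 2 + 5*√1614/3 (x = 2 + √((83/3)*119 + 11⁴)/2 = 2 + √(9877/3 + 14641)/2 = 2 + √(53800/3)/2 = 2 + (10*√1614/3)/2 = 2 + 5*√1614/3 ≈ 68.958)
-16241 + x = -16241 + (2 + 5*√1614/3) = -16239 + 5*√1614/3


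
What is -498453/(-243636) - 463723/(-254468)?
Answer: 4996249059/1291615951 ≈ 3.8682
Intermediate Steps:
-498453/(-243636) - 463723/(-254468) = -498453*(-1/243636) - 463723*(-1/254468) = 166151/81212 + 463723/254468 = 4996249059/1291615951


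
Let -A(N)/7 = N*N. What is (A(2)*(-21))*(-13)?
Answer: -7644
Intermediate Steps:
A(N) = -7*N**2 (A(N) = -7*N*N = -7*N**2)
(A(2)*(-21))*(-13) = (-7*2**2*(-21))*(-13) = (-7*4*(-21))*(-13) = -28*(-21)*(-13) = 588*(-13) = -7644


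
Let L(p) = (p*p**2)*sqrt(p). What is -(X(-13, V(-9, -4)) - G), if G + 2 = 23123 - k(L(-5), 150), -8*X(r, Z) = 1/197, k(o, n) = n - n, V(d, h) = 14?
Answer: 36438697/1576 ≈ 23121.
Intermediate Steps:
L(p) = p**(7/2) (L(p) = p**3*sqrt(p) = p**(7/2))
k(o, n) = 0
X(r, Z) = -1/1576 (X(r, Z) = -1/8/197 = -1/8*1/197 = -1/1576)
G = 23121 (G = -2 + (23123 - 1*0) = -2 + (23123 + 0) = -2 + 23123 = 23121)
-(X(-13, V(-9, -4)) - G) = -(-1/1576 - 1*23121) = -(-1/1576 - 23121) = -1*(-36438697/1576) = 36438697/1576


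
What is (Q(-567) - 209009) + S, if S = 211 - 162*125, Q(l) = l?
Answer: -229615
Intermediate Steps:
S = -20039 (S = 211 - 20250 = -20039)
(Q(-567) - 209009) + S = (-567 - 209009) - 20039 = -209576 - 20039 = -229615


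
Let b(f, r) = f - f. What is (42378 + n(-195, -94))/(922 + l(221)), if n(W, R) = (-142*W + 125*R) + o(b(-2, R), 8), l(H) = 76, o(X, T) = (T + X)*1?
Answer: 29163/499 ≈ 58.443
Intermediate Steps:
b(f, r) = 0
o(X, T) = T + X
n(W, R) = 8 - 142*W + 125*R (n(W, R) = (-142*W + 125*R) + (8 + 0) = (-142*W + 125*R) + 8 = 8 - 142*W + 125*R)
(42378 + n(-195, -94))/(922 + l(221)) = (42378 + (8 - 142*(-195) + 125*(-94)))/(922 + 76) = (42378 + (8 + 27690 - 11750))/998 = (42378 + 15948)*(1/998) = 58326*(1/998) = 29163/499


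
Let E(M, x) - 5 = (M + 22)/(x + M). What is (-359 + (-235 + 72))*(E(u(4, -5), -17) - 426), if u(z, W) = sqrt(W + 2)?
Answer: 32182083/146 + 10179*I*sqrt(3)/146 ≈ 2.2043e+5 + 120.76*I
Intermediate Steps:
u(z, W) = sqrt(2 + W)
E(M, x) = 5 + (22 + M)/(M + x) (E(M, x) = 5 + (M + 22)/(x + M) = 5 + (22 + M)/(M + x))
(-359 + (-235 + 72))*(E(u(4, -5), -17) - 426) = (-359 + (-235 + 72))*((22 + 5*(-17) + 6*sqrt(2 - 5))/(sqrt(2 - 5) - 17) - 426) = (-359 - 163)*((22 - 85 + 6*sqrt(-3))/(sqrt(-3) - 17) - 426) = -522*((22 - 85 + 6*(I*sqrt(3)))/(I*sqrt(3) - 17) - 426) = -522*((22 - 85 + 6*I*sqrt(3))/(-17 + I*sqrt(3)) - 426) = -522*((-63 + 6*I*sqrt(3))/(-17 + I*sqrt(3)) - 426) = -522*(-426 + (-63 + 6*I*sqrt(3))/(-17 + I*sqrt(3))) = 222372 - 522*(-63 + 6*I*sqrt(3))/(-17 + I*sqrt(3))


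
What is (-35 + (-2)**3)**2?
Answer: 1849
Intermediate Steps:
(-35 + (-2)**3)**2 = (-35 - 8)**2 = (-43)**2 = 1849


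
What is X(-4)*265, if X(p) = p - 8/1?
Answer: -3180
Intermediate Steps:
X(p) = -8 + p (X(p) = p - 8*1 = p - 8 = -8 + p)
X(-4)*265 = (-8 - 4)*265 = -12*265 = -3180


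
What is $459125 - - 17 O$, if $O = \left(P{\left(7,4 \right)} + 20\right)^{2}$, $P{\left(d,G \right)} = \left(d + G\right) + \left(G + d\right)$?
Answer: $489113$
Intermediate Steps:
$P{\left(d,G \right)} = 2 G + 2 d$ ($P{\left(d,G \right)} = \left(G + d\right) + \left(G + d\right) = 2 G + 2 d$)
$O = 1764$ ($O = \left(\left(2 \cdot 4 + 2 \cdot 7\right) + 20\right)^{2} = \left(\left(8 + 14\right) + 20\right)^{2} = \left(22 + 20\right)^{2} = 42^{2} = 1764$)
$459125 - - 17 O = 459125 - \left(-17\right) 1764 = 459125 - -29988 = 459125 + 29988 = 489113$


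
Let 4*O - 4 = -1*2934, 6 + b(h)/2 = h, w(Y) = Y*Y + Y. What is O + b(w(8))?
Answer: -1201/2 ≈ -600.50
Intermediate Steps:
w(Y) = Y + Y**2 (w(Y) = Y**2 + Y = Y + Y**2)
b(h) = -12 + 2*h
O = -1465/2 (O = 1 + (-1*2934)/4 = 1 + (1/4)*(-2934) = 1 - 1467/2 = -1465/2 ≈ -732.50)
O + b(w(8)) = -1465/2 + (-12 + 2*(8*(1 + 8))) = -1465/2 + (-12 + 2*(8*9)) = -1465/2 + (-12 + 2*72) = -1465/2 + (-12 + 144) = -1465/2 + 132 = -1201/2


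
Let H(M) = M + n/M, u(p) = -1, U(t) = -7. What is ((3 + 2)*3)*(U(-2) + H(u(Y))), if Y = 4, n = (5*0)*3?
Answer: -120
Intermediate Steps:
n = 0 (n = 0*3 = 0)
H(M) = M (H(M) = M + 0/M = M + 0 = M)
((3 + 2)*3)*(U(-2) + H(u(Y))) = ((3 + 2)*3)*(-7 - 1) = (5*3)*(-8) = 15*(-8) = -120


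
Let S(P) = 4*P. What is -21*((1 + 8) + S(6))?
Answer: -693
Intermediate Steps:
-21*((1 + 8) + S(6)) = -21*((1 + 8) + 4*6) = -21*(9 + 24) = -21*33 = -693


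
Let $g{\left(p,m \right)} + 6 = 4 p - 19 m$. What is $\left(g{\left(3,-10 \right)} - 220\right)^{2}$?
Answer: $576$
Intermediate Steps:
$g{\left(p,m \right)} = -6 - 19 m + 4 p$ ($g{\left(p,m \right)} = -6 - \left(- 4 p + 19 m\right) = -6 - 19 m + 4 p$)
$\left(g{\left(3,-10 \right)} - 220\right)^{2} = \left(\left(-6 - -190 + 4 \cdot 3\right) - 220\right)^{2} = \left(\left(-6 + 190 + 12\right) - 220\right)^{2} = \left(196 - 220\right)^{2} = \left(-24\right)^{2} = 576$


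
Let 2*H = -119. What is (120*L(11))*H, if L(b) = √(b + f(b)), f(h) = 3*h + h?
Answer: -7140*√55 ≈ -52952.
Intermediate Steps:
H = -119/2 (H = (½)*(-119) = -119/2 ≈ -59.500)
f(h) = 4*h
L(b) = √5*√b (L(b) = √(b + 4*b) = √(5*b) = √5*√b)
(120*L(11))*H = (120*(√5*√11))*(-119/2) = (120*√55)*(-119/2) = -7140*√55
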